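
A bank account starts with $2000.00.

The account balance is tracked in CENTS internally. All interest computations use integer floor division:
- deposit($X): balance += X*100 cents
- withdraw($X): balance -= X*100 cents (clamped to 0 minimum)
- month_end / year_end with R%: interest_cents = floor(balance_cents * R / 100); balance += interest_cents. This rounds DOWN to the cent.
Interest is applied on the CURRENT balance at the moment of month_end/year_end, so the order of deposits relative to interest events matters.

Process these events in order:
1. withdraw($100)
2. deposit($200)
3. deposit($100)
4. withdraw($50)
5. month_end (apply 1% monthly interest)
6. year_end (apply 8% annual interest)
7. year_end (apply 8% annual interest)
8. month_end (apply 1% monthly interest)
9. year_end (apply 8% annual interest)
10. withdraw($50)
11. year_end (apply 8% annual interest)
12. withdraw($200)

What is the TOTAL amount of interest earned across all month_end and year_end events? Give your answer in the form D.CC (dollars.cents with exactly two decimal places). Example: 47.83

After 1 (withdraw($100)): balance=$1900.00 total_interest=$0.00
After 2 (deposit($200)): balance=$2100.00 total_interest=$0.00
After 3 (deposit($100)): balance=$2200.00 total_interest=$0.00
After 4 (withdraw($50)): balance=$2150.00 total_interest=$0.00
After 5 (month_end (apply 1% monthly interest)): balance=$2171.50 total_interest=$21.50
After 6 (year_end (apply 8% annual interest)): balance=$2345.22 total_interest=$195.22
After 7 (year_end (apply 8% annual interest)): balance=$2532.83 total_interest=$382.83
After 8 (month_end (apply 1% monthly interest)): balance=$2558.15 total_interest=$408.15
After 9 (year_end (apply 8% annual interest)): balance=$2762.80 total_interest=$612.80
After 10 (withdraw($50)): balance=$2712.80 total_interest=$612.80
After 11 (year_end (apply 8% annual interest)): balance=$2929.82 total_interest=$829.82
After 12 (withdraw($200)): balance=$2729.82 total_interest=$829.82

Answer: 829.82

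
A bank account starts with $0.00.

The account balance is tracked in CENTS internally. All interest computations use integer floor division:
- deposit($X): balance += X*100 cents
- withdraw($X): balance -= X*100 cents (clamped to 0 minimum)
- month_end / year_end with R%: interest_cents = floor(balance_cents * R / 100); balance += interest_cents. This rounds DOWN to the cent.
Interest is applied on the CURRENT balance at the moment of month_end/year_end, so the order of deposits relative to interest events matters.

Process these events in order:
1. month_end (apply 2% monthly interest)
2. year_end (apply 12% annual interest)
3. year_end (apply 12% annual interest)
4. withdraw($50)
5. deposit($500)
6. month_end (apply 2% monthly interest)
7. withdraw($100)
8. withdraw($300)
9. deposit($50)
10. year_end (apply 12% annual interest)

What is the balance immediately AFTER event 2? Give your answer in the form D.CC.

Answer: 0.00

Derivation:
After 1 (month_end (apply 2% monthly interest)): balance=$0.00 total_interest=$0.00
After 2 (year_end (apply 12% annual interest)): balance=$0.00 total_interest=$0.00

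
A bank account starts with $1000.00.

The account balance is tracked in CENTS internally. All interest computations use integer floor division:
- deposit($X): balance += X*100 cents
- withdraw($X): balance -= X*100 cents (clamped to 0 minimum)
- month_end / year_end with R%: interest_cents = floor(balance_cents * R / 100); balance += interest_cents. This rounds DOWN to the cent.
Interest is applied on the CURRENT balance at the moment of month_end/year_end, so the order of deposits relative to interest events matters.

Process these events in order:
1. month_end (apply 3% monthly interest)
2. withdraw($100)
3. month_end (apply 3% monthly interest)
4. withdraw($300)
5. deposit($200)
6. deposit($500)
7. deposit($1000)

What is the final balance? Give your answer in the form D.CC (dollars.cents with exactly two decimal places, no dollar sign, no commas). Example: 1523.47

Answer: 2357.90

Derivation:
After 1 (month_end (apply 3% monthly interest)): balance=$1030.00 total_interest=$30.00
After 2 (withdraw($100)): balance=$930.00 total_interest=$30.00
After 3 (month_end (apply 3% monthly interest)): balance=$957.90 total_interest=$57.90
After 4 (withdraw($300)): balance=$657.90 total_interest=$57.90
After 5 (deposit($200)): balance=$857.90 total_interest=$57.90
After 6 (deposit($500)): balance=$1357.90 total_interest=$57.90
After 7 (deposit($1000)): balance=$2357.90 total_interest=$57.90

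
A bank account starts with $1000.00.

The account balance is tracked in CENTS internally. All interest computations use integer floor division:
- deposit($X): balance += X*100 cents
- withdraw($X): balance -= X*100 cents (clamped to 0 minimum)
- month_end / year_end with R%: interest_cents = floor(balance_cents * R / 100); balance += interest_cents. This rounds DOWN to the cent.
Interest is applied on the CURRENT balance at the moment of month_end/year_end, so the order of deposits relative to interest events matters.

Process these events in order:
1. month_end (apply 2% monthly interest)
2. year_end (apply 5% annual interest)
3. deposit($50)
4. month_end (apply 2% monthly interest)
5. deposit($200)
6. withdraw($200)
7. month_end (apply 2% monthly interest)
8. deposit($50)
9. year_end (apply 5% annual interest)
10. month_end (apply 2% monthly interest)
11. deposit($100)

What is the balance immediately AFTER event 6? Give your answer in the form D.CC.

After 1 (month_end (apply 2% monthly interest)): balance=$1020.00 total_interest=$20.00
After 2 (year_end (apply 5% annual interest)): balance=$1071.00 total_interest=$71.00
After 3 (deposit($50)): balance=$1121.00 total_interest=$71.00
After 4 (month_end (apply 2% monthly interest)): balance=$1143.42 total_interest=$93.42
After 5 (deposit($200)): balance=$1343.42 total_interest=$93.42
After 6 (withdraw($200)): balance=$1143.42 total_interest=$93.42

Answer: 1143.42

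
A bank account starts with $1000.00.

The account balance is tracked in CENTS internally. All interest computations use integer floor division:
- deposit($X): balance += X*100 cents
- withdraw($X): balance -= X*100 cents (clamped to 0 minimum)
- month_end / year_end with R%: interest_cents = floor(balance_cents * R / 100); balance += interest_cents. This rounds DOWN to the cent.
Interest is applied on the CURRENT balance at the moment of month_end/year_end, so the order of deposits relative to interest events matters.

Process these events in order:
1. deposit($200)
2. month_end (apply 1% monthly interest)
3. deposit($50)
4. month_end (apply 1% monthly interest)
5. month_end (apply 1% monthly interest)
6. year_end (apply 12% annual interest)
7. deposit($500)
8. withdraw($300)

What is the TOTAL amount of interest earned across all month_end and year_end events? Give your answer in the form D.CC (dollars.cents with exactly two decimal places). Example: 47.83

After 1 (deposit($200)): balance=$1200.00 total_interest=$0.00
After 2 (month_end (apply 1% monthly interest)): balance=$1212.00 total_interest=$12.00
After 3 (deposit($50)): balance=$1262.00 total_interest=$12.00
After 4 (month_end (apply 1% monthly interest)): balance=$1274.62 total_interest=$24.62
After 5 (month_end (apply 1% monthly interest)): balance=$1287.36 total_interest=$37.36
After 6 (year_end (apply 12% annual interest)): balance=$1441.84 total_interest=$191.84
After 7 (deposit($500)): balance=$1941.84 total_interest=$191.84
After 8 (withdraw($300)): balance=$1641.84 total_interest=$191.84

Answer: 191.84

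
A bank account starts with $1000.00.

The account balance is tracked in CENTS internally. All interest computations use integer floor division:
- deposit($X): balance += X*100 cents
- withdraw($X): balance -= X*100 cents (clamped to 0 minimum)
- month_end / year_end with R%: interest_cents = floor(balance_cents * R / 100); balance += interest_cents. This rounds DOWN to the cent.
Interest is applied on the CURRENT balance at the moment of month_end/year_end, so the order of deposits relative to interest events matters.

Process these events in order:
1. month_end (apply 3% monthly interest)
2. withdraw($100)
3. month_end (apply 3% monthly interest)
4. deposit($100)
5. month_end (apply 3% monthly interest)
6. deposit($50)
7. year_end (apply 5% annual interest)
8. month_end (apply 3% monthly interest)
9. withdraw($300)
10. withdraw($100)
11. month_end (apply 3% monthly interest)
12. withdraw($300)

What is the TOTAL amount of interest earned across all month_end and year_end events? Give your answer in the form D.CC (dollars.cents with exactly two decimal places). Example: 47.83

After 1 (month_end (apply 3% monthly interest)): balance=$1030.00 total_interest=$30.00
After 2 (withdraw($100)): balance=$930.00 total_interest=$30.00
After 3 (month_end (apply 3% monthly interest)): balance=$957.90 total_interest=$57.90
After 4 (deposit($100)): balance=$1057.90 total_interest=$57.90
After 5 (month_end (apply 3% monthly interest)): balance=$1089.63 total_interest=$89.63
After 6 (deposit($50)): balance=$1139.63 total_interest=$89.63
After 7 (year_end (apply 5% annual interest)): balance=$1196.61 total_interest=$146.61
After 8 (month_end (apply 3% monthly interest)): balance=$1232.50 total_interest=$182.50
After 9 (withdraw($300)): balance=$932.50 total_interest=$182.50
After 10 (withdraw($100)): balance=$832.50 total_interest=$182.50
After 11 (month_end (apply 3% monthly interest)): balance=$857.47 total_interest=$207.47
After 12 (withdraw($300)): balance=$557.47 total_interest=$207.47

Answer: 207.47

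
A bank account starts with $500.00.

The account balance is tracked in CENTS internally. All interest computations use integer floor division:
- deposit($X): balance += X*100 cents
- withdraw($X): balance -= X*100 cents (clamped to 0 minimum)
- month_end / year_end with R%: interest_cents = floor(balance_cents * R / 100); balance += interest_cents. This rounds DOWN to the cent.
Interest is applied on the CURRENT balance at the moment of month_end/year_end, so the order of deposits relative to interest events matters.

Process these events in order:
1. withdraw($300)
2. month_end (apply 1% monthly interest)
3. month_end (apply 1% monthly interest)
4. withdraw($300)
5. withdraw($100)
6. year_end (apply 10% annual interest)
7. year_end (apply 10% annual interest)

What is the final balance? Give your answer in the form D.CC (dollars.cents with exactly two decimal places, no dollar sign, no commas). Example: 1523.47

Answer: 0.00

Derivation:
After 1 (withdraw($300)): balance=$200.00 total_interest=$0.00
After 2 (month_end (apply 1% monthly interest)): balance=$202.00 total_interest=$2.00
After 3 (month_end (apply 1% monthly interest)): balance=$204.02 total_interest=$4.02
After 4 (withdraw($300)): balance=$0.00 total_interest=$4.02
After 5 (withdraw($100)): balance=$0.00 total_interest=$4.02
After 6 (year_end (apply 10% annual interest)): balance=$0.00 total_interest=$4.02
After 7 (year_end (apply 10% annual interest)): balance=$0.00 total_interest=$4.02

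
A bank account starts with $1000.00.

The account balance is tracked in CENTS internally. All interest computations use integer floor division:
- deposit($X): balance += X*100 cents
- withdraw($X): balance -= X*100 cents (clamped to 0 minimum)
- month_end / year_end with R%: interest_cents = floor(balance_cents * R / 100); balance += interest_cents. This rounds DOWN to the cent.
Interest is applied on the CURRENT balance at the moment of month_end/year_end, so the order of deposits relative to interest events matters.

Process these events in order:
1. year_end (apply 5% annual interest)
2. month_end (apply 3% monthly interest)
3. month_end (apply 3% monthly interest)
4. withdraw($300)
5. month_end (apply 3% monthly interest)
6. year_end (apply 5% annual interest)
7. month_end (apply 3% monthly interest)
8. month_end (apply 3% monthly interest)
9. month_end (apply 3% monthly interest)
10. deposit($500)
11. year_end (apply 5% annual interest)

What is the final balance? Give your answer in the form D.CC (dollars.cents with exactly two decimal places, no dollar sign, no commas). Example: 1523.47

Answer: 1534.95

Derivation:
After 1 (year_end (apply 5% annual interest)): balance=$1050.00 total_interest=$50.00
After 2 (month_end (apply 3% monthly interest)): balance=$1081.50 total_interest=$81.50
After 3 (month_end (apply 3% monthly interest)): balance=$1113.94 total_interest=$113.94
After 4 (withdraw($300)): balance=$813.94 total_interest=$113.94
After 5 (month_end (apply 3% monthly interest)): balance=$838.35 total_interest=$138.35
After 6 (year_end (apply 5% annual interest)): balance=$880.26 total_interest=$180.26
After 7 (month_end (apply 3% monthly interest)): balance=$906.66 total_interest=$206.66
After 8 (month_end (apply 3% monthly interest)): balance=$933.85 total_interest=$233.85
After 9 (month_end (apply 3% monthly interest)): balance=$961.86 total_interest=$261.86
After 10 (deposit($500)): balance=$1461.86 total_interest=$261.86
After 11 (year_end (apply 5% annual interest)): balance=$1534.95 total_interest=$334.95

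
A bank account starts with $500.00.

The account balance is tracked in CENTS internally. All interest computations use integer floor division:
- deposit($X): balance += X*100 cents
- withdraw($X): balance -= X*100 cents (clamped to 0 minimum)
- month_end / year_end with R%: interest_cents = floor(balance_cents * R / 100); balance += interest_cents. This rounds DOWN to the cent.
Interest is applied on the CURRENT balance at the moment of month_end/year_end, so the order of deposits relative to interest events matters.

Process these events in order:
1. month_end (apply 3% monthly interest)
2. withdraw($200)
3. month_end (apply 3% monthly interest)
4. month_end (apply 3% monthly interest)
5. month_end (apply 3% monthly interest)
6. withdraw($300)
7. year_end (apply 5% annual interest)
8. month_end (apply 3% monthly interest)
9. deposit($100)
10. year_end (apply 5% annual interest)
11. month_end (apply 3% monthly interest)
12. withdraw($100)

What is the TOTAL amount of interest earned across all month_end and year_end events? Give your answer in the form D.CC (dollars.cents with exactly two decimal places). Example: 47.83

After 1 (month_end (apply 3% monthly interest)): balance=$515.00 total_interest=$15.00
After 2 (withdraw($200)): balance=$315.00 total_interest=$15.00
After 3 (month_end (apply 3% monthly interest)): balance=$324.45 total_interest=$24.45
After 4 (month_end (apply 3% monthly interest)): balance=$334.18 total_interest=$34.18
After 5 (month_end (apply 3% monthly interest)): balance=$344.20 total_interest=$44.20
After 6 (withdraw($300)): balance=$44.20 total_interest=$44.20
After 7 (year_end (apply 5% annual interest)): balance=$46.41 total_interest=$46.41
After 8 (month_end (apply 3% monthly interest)): balance=$47.80 total_interest=$47.80
After 9 (deposit($100)): balance=$147.80 total_interest=$47.80
After 10 (year_end (apply 5% annual interest)): balance=$155.19 total_interest=$55.19
After 11 (month_end (apply 3% monthly interest)): balance=$159.84 total_interest=$59.84
After 12 (withdraw($100)): balance=$59.84 total_interest=$59.84

Answer: 59.84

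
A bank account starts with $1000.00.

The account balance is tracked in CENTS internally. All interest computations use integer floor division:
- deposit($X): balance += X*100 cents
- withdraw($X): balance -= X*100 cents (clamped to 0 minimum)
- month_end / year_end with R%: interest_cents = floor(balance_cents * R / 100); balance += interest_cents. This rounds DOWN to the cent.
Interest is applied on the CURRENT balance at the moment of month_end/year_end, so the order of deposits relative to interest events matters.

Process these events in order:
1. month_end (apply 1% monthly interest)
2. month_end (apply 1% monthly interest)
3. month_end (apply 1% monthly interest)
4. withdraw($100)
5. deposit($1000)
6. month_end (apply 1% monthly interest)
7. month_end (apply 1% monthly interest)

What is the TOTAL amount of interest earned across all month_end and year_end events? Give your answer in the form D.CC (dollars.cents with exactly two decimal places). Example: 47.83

After 1 (month_end (apply 1% monthly interest)): balance=$1010.00 total_interest=$10.00
After 2 (month_end (apply 1% monthly interest)): balance=$1020.10 total_interest=$20.10
After 3 (month_end (apply 1% monthly interest)): balance=$1030.30 total_interest=$30.30
After 4 (withdraw($100)): balance=$930.30 total_interest=$30.30
After 5 (deposit($1000)): balance=$1930.30 total_interest=$30.30
After 6 (month_end (apply 1% monthly interest)): balance=$1949.60 total_interest=$49.60
After 7 (month_end (apply 1% monthly interest)): balance=$1969.09 total_interest=$69.09

Answer: 69.09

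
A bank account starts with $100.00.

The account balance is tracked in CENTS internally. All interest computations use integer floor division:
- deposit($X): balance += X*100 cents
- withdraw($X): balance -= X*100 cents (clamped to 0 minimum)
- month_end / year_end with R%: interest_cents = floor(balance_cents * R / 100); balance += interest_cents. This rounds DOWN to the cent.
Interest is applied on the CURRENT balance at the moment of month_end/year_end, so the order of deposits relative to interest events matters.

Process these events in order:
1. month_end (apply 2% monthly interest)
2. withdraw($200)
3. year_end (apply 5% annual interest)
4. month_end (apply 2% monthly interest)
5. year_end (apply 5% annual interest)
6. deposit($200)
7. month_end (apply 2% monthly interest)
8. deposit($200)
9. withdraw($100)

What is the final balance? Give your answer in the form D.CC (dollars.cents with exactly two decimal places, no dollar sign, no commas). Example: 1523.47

After 1 (month_end (apply 2% monthly interest)): balance=$102.00 total_interest=$2.00
After 2 (withdraw($200)): balance=$0.00 total_interest=$2.00
After 3 (year_end (apply 5% annual interest)): balance=$0.00 total_interest=$2.00
After 4 (month_end (apply 2% monthly interest)): balance=$0.00 total_interest=$2.00
After 5 (year_end (apply 5% annual interest)): balance=$0.00 total_interest=$2.00
After 6 (deposit($200)): balance=$200.00 total_interest=$2.00
After 7 (month_end (apply 2% monthly interest)): balance=$204.00 total_interest=$6.00
After 8 (deposit($200)): balance=$404.00 total_interest=$6.00
After 9 (withdraw($100)): balance=$304.00 total_interest=$6.00

Answer: 304.00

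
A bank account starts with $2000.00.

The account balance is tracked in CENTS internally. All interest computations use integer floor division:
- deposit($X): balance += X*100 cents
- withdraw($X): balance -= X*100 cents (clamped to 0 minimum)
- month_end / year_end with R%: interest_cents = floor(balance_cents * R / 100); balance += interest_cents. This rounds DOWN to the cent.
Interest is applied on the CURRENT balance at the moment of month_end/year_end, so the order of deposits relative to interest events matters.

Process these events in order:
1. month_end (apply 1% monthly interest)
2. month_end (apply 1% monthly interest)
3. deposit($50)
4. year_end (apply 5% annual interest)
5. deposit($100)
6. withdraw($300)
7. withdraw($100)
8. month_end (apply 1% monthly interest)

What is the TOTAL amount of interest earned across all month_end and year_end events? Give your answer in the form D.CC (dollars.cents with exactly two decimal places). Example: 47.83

After 1 (month_end (apply 1% monthly interest)): balance=$2020.00 total_interest=$20.00
After 2 (month_end (apply 1% monthly interest)): balance=$2040.20 total_interest=$40.20
After 3 (deposit($50)): balance=$2090.20 total_interest=$40.20
After 4 (year_end (apply 5% annual interest)): balance=$2194.71 total_interest=$144.71
After 5 (deposit($100)): balance=$2294.71 total_interest=$144.71
After 6 (withdraw($300)): balance=$1994.71 total_interest=$144.71
After 7 (withdraw($100)): balance=$1894.71 total_interest=$144.71
After 8 (month_end (apply 1% monthly interest)): balance=$1913.65 total_interest=$163.65

Answer: 163.65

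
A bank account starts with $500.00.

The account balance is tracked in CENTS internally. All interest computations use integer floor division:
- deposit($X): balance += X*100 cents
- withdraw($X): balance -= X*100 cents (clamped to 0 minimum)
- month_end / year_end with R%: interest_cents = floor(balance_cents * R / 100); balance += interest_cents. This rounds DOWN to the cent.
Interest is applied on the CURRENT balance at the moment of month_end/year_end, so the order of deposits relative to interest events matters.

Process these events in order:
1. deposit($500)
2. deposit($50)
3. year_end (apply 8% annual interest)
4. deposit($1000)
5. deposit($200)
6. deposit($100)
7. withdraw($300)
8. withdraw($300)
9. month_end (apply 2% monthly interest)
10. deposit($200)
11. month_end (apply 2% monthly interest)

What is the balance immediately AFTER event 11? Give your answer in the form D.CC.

Answer: 2112.09

Derivation:
After 1 (deposit($500)): balance=$1000.00 total_interest=$0.00
After 2 (deposit($50)): balance=$1050.00 total_interest=$0.00
After 3 (year_end (apply 8% annual interest)): balance=$1134.00 total_interest=$84.00
After 4 (deposit($1000)): balance=$2134.00 total_interest=$84.00
After 5 (deposit($200)): balance=$2334.00 total_interest=$84.00
After 6 (deposit($100)): balance=$2434.00 total_interest=$84.00
After 7 (withdraw($300)): balance=$2134.00 total_interest=$84.00
After 8 (withdraw($300)): balance=$1834.00 total_interest=$84.00
After 9 (month_end (apply 2% monthly interest)): balance=$1870.68 total_interest=$120.68
After 10 (deposit($200)): balance=$2070.68 total_interest=$120.68
After 11 (month_end (apply 2% monthly interest)): balance=$2112.09 total_interest=$162.09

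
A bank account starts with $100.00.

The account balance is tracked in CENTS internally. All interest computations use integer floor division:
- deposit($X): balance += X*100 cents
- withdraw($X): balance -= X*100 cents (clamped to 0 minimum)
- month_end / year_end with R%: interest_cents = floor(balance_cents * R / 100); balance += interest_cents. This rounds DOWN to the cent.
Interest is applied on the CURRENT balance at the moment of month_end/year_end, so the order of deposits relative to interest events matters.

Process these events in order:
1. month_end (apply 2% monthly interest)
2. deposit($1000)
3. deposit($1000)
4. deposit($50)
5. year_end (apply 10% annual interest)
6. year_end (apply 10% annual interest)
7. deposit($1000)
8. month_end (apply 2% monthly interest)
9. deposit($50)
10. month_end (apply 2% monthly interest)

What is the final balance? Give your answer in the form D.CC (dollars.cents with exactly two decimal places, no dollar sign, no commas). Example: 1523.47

After 1 (month_end (apply 2% monthly interest)): balance=$102.00 total_interest=$2.00
After 2 (deposit($1000)): balance=$1102.00 total_interest=$2.00
After 3 (deposit($1000)): balance=$2102.00 total_interest=$2.00
After 4 (deposit($50)): balance=$2152.00 total_interest=$2.00
After 5 (year_end (apply 10% annual interest)): balance=$2367.20 total_interest=$217.20
After 6 (year_end (apply 10% annual interest)): balance=$2603.92 total_interest=$453.92
After 7 (deposit($1000)): balance=$3603.92 total_interest=$453.92
After 8 (month_end (apply 2% monthly interest)): balance=$3675.99 total_interest=$525.99
After 9 (deposit($50)): balance=$3725.99 total_interest=$525.99
After 10 (month_end (apply 2% monthly interest)): balance=$3800.50 total_interest=$600.50

Answer: 3800.50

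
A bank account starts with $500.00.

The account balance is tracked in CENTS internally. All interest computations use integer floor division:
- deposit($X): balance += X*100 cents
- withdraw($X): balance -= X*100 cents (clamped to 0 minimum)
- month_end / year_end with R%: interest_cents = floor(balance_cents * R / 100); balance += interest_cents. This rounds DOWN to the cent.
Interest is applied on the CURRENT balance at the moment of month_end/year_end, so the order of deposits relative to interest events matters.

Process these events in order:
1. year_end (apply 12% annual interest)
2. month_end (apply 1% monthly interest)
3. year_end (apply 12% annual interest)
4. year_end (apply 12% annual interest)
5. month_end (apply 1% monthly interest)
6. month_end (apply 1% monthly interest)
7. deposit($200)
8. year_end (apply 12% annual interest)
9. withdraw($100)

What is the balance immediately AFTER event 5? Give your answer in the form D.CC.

After 1 (year_end (apply 12% annual interest)): balance=$560.00 total_interest=$60.00
After 2 (month_end (apply 1% monthly interest)): balance=$565.60 total_interest=$65.60
After 3 (year_end (apply 12% annual interest)): balance=$633.47 total_interest=$133.47
After 4 (year_end (apply 12% annual interest)): balance=$709.48 total_interest=$209.48
After 5 (month_end (apply 1% monthly interest)): balance=$716.57 total_interest=$216.57

Answer: 716.57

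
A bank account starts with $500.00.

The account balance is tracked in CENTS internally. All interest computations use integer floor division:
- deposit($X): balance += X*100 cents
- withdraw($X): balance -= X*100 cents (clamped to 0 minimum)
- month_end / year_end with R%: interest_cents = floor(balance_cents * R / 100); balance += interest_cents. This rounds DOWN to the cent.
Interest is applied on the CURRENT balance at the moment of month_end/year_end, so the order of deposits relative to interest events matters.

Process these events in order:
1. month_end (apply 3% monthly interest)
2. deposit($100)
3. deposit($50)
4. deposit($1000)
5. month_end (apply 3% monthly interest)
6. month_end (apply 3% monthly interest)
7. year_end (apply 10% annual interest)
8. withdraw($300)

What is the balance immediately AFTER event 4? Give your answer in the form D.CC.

Answer: 1665.00

Derivation:
After 1 (month_end (apply 3% monthly interest)): balance=$515.00 total_interest=$15.00
After 2 (deposit($100)): balance=$615.00 total_interest=$15.00
After 3 (deposit($50)): balance=$665.00 total_interest=$15.00
After 4 (deposit($1000)): balance=$1665.00 total_interest=$15.00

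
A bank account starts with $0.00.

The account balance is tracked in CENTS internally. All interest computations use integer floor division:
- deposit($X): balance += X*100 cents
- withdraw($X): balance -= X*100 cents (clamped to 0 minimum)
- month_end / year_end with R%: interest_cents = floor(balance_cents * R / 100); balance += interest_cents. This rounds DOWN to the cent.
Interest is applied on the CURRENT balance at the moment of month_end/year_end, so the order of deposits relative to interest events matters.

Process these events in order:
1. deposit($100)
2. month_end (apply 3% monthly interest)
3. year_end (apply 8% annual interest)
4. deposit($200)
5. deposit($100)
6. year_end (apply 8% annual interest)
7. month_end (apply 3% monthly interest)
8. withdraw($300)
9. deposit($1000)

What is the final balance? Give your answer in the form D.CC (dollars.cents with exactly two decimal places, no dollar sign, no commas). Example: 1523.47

Answer: 1157.45

Derivation:
After 1 (deposit($100)): balance=$100.00 total_interest=$0.00
After 2 (month_end (apply 3% monthly interest)): balance=$103.00 total_interest=$3.00
After 3 (year_end (apply 8% annual interest)): balance=$111.24 total_interest=$11.24
After 4 (deposit($200)): balance=$311.24 total_interest=$11.24
After 5 (deposit($100)): balance=$411.24 total_interest=$11.24
After 6 (year_end (apply 8% annual interest)): balance=$444.13 total_interest=$44.13
After 7 (month_end (apply 3% monthly interest)): balance=$457.45 total_interest=$57.45
After 8 (withdraw($300)): balance=$157.45 total_interest=$57.45
After 9 (deposit($1000)): balance=$1157.45 total_interest=$57.45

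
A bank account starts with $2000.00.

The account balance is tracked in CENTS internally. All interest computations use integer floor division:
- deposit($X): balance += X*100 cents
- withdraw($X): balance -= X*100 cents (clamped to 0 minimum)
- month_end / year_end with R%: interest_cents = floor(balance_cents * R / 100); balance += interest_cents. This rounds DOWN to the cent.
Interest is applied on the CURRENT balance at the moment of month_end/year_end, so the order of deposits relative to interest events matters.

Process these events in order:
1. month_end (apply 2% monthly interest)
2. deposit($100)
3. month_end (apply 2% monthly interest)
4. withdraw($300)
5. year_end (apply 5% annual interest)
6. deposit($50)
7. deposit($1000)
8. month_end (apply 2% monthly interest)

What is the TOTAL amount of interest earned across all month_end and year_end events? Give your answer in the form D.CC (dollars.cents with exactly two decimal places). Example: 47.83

Answer: 237.47

Derivation:
After 1 (month_end (apply 2% monthly interest)): balance=$2040.00 total_interest=$40.00
After 2 (deposit($100)): balance=$2140.00 total_interest=$40.00
After 3 (month_end (apply 2% monthly interest)): balance=$2182.80 total_interest=$82.80
After 4 (withdraw($300)): balance=$1882.80 total_interest=$82.80
After 5 (year_end (apply 5% annual interest)): balance=$1976.94 total_interest=$176.94
After 6 (deposit($50)): balance=$2026.94 total_interest=$176.94
After 7 (deposit($1000)): balance=$3026.94 total_interest=$176.94
After 8 (month_end (apply 2% monthly interest)): balance=$3087.47 total_interest=$237.47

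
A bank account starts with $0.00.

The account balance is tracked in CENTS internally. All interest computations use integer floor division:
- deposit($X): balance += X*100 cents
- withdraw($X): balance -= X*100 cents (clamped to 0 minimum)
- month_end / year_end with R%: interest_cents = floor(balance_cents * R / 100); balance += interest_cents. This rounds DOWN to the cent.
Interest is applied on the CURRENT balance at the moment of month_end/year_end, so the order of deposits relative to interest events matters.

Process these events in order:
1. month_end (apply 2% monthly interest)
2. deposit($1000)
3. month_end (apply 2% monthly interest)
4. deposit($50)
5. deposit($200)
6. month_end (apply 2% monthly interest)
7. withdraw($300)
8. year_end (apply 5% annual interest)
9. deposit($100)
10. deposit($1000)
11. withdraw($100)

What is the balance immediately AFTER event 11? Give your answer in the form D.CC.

After 1 (month_end (apply 2% monthly interest)): balance=$0.00 total_interest=$0.00
After 2 (deposit($1000)): balance=$1000.00 total_interest=$0.00
After 3 (month_end (apply 2% monthly interest)): balance=$1020.00 total_interest=$20.00
After 4 (deposit($50)): balance=$1070.00 total_interest=$20.00
After 5 (deposit($200)): balance=$1270.00 total_interest=$20.00
After 6 (month_end (apply 2% monthly interest)): balance=$1295.40 total_interest=$45.40
After 7 (withdraw($300)): balance=$995.40 total_interest=$45.40
After 8 (year_end (apply 5% annual interest)): balance=$1045.17 total_interest=$95.17
After 9 (deposit($100)): balance=$1145.17 total_interest=$95.17
After 10 (deposit($1000)): balance=$2145.17 total_interest=$95.17
After 11 (withdraw($100)): balance=$2045.17 total_interest=$95.17

Answer: 2045.17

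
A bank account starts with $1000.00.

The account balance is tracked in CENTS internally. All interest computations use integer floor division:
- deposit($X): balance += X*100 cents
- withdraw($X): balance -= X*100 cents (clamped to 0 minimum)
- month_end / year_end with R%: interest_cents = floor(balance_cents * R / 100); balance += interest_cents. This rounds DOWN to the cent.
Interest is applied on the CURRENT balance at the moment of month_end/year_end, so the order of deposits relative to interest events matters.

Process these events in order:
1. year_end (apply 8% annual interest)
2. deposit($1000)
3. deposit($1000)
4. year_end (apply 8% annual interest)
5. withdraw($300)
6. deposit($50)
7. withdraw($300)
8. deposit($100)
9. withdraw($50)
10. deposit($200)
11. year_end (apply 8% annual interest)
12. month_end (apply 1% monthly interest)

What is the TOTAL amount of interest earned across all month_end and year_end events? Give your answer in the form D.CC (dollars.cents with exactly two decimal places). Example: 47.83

Answer: 601.19

Derivation:
After 1 (year_end (apply 8% annual interest)): balance=$1080.00 total_interest=$80.00
After 2 (deposit($1000)): balance=$2080.00 total_interest=$80.00
After 3 (deposit($1000)): balance=$3080.00 total_interest=$80.00
After 4 (year_end (apply 8% annual interest)): balance=$3326.40 total_interest=$326.40
After 5 (withdraw($300)): balance=$3026.40 total_interest=$326.40
After 6 (deposit($50)): balance=$3076.40 total_interest=$326.40
After 7 (withdraw($300)): balance=$2776.40 total_interest=$326.40
After 8 (deposit($100)): balance=$2876.40 total_interest=$326.40
After 9 (withdraw($50)): balance=$2826.40 total_interest=$326.40
After 10 (deposit($200)): balance=$3026.40 total_interest=$326.40
After 11 (year_end (apply 8% annual interest)): balance=$3268.51 total_interest=$568.51
After 12 (month_end (apply 1% monthly interest)): balance=$3301.19 total_interest=$601.19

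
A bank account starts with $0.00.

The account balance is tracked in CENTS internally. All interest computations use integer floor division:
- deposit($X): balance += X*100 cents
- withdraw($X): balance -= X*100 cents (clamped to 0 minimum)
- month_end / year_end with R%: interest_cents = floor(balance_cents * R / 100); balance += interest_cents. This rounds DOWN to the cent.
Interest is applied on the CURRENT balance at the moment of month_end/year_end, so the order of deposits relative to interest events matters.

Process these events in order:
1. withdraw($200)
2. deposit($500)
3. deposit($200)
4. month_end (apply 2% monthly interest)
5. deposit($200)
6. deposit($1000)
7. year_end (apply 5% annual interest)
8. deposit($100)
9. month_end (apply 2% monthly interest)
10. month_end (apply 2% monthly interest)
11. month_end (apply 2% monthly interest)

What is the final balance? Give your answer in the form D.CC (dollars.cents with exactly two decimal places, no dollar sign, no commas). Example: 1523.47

After 1 (withdraw($200)): balance=$0.00 total_interest=$0.00
After 2 (deposit($500)): balance=$500.00 total_interest=$0.00
After 3 (deposit($200)): balance=$700.00 total_interest=$0.00
After 4 (month_end (apply 2% monthly interest)): balance=$714.00 total_interest=$14.00
After 5 (deposit($200)): balance=$914.00 total_interest=$14.00
After 6 (deposit($1000)): balance=$1914.00 total_interest=$14.00
After 7 (year_end (apply 5% annual interest)): balance=$2009.70 total_interest=$109.70
After 8 (deposit($100)): balance=$2109.70 total_interest=$109.70
After 9 (month_end (apply 2% monthly interest)): balance=$2151.89 total_interest=$151.89
After 10 (month_end (apply 2% monthly interest)): balance=$2194.92 total_interest=$194.92
After 11 (month_end (apply 2% monthly interest)): balance=$2238.81 total_interest=$238.81

Answer: 2238.81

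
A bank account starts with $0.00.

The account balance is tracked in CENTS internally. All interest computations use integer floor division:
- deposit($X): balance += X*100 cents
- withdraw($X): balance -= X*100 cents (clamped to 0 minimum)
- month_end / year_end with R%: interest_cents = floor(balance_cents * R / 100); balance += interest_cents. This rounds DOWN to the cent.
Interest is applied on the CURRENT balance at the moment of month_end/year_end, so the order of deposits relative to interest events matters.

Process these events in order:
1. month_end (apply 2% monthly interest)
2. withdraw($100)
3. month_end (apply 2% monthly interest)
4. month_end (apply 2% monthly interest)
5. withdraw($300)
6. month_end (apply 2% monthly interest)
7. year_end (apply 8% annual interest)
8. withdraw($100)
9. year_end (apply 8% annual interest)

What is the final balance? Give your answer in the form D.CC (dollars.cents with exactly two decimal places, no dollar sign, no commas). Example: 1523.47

After 1 (month_end (apply 2% monthly interest)): balance=$0.00 total_interest=$0.00
After 2 (withdraw($100)): balance=$0.00 total_interest=$0.00
After 3 (month_end (apply 2% monthly interest)): balance=$0.00 total_interest=$0.00
After 4 (month_end (apply 2% monthly interest)): balance=$0.00 total_interest=$0.00
After 5 (withdraw($300)): balance=$0.00 total_interest=$0.00
After 6 (month_end (apply 2% monthly interest)): balance=$0.00 total_interest=$0.00
After 7 (year_end (apply 8% annual interest)): balance=$0.00 total_interest=$0.00
After 8 (withdraw($100)): balance=$0.00 total_interest=$0.00
After 9 (year_end (apply 8% annual interest)): balance=$0.00 total_interest=$0.00

Answer: 0.00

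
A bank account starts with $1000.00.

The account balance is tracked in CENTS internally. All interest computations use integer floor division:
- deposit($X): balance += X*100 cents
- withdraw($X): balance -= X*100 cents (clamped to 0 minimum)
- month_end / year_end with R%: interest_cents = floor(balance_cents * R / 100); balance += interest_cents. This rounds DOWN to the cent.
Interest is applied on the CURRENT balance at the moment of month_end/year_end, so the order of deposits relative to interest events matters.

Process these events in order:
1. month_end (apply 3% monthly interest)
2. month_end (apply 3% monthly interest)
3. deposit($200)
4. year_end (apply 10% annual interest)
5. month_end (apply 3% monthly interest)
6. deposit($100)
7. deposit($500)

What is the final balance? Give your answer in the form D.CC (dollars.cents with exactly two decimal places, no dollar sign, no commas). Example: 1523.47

After 1 (month_end (apply 3% monthly interest)): balance=$1030.00 total_interest=$30.00
After 2 (month_end (apply 3% monthly interest)): balance=$1060.90 total_interest=$60.90
After 3 (deposit($200)): balance=$1260.90 total_interest=$60.90
After 4 (year_end (apply 10% annual interest)): balance=$1386.99 total_interest=$186.99
After 5 (month_end (apply 3% monthly interest)): balance=$1428.59 total_interest=$228.59
After 6 (deposit($100)): balance=$1528.59 total_interest=$228.59
After 7 (deposit($500)): balance=$2028.59 total_interest=$228.59

Answer: 2028.59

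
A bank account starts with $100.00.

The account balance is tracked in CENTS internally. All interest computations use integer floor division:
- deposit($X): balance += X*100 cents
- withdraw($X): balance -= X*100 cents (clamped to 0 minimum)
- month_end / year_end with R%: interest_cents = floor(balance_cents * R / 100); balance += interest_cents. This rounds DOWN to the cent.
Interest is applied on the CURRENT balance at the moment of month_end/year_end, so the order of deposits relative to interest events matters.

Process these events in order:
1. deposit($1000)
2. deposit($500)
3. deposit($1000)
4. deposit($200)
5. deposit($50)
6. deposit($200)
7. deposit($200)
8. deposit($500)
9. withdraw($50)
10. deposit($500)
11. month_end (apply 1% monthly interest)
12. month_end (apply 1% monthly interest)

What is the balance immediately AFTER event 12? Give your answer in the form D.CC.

Answer: 4284.42

Derivation:
After 1 (deposit($1000)): balance=$1100.00 total_interest=$0.00
After 2 (deposit($500)): balance=$1600.00 total_interest=$0.00
After 3 (deposit($1000)): balance=$2600.00 total_interest=$0.00
After 4 (deposit($200)): balance=$2800.00 total_interest=$0.00
After 5 (deposit($50)): balance=$2850.00 total_interest=$0.00
After 6 (deposit($200)): balance=$3050.00 total_interest=$0.00
After 7 (deposit($200)): balance=$3250.00 total_interest=$0.00
After 8 (deposit($500)): balance=$3750.00 total_interest=$0.00
After 9 (withdraw($50)): balance=$3700.00 total_interest=$0.00
After 10 (deposit($500)): balance=$4200.00 total_interest=$0.00
After 11 (month_end (apply 1% monthly interest)): balance=$4242.00 total_interest=$42.00
After 12 (month_end (apply 1% monthly interest)): balance=$4284.42 total_interest=$84.42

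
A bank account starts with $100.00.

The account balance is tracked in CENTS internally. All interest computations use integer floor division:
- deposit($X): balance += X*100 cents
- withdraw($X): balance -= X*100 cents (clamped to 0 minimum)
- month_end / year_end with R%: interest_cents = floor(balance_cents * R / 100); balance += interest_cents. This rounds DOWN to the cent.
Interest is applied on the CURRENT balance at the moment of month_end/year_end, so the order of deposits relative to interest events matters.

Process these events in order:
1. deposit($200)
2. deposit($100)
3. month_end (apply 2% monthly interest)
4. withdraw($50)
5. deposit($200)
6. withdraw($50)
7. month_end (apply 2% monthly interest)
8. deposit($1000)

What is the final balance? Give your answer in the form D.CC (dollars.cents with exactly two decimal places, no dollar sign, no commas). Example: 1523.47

Answer: 1518.16

Derivation:
After 1 (deposit($200)): balance=$300.00 total_interest=$0.00
After 2 (deposit($100)): balance=$400.00 total_interest=$0.00
After 3 (month_end (apply 2% monthly interest)): balance=$408.00 total_interest=$8.00
After 4 (withdraw($50)): balance=$358.00 total_interest=$8.00
After 5 (deposit($200)): balance=$558.00 total_interest=$8.00
After 6 (withdraw($50)): balance=$508.00 total_interest=$8.00
After 7 (month_end (apply 2% monthly interest)): balance=$518.16 total_interest=$18.16
After 8 (deposit($1000)): balance=$1518.16 total_interest=$18.16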